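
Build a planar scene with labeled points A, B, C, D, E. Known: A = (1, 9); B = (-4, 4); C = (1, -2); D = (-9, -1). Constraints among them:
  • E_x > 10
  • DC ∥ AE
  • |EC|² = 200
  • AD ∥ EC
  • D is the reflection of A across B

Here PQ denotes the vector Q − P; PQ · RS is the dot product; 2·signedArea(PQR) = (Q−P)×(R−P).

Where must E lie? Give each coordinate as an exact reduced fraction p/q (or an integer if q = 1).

1. E_x = 11  [AD ∥ EC ∩ DC ∥ AE]
2. E_y = 8  [AD ∥ EC ∩ DC ∥ AE]
   → E = (11, 8)

E = (11, 8)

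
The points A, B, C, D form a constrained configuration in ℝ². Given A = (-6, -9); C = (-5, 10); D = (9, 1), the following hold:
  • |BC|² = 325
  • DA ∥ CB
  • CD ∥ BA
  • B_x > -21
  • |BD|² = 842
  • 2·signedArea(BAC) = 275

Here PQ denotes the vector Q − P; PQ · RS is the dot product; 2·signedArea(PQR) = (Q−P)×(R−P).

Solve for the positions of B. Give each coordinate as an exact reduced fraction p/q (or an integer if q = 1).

B = (-20, 0)

1. B_x = -20  [CD ∥ BA ∩ DA ∥ CB]
2. B_y = 0  [CD ∥ BA ∩ DA ∥ CB]
   → B = (-20, 0)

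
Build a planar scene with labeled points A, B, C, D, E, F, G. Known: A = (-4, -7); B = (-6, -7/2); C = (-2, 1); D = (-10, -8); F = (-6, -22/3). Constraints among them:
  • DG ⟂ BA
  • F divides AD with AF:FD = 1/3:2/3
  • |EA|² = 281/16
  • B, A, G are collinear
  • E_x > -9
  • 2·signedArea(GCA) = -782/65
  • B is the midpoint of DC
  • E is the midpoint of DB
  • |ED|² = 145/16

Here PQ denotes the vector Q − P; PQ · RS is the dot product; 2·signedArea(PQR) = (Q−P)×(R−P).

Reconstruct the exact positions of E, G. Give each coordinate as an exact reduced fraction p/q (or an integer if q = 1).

E = (-8, -23/4)
G = (-328/65, -336/65)

1. E_x = -8  [E is the midpoint of DB]
2. E_y = -23/4  [E is the midpoint of DB]
   → E = (-8, -23/4)
3. G_x = -328/65  [B, A, G are collinear ∩ DG ⟂ BA]
4. G_y = -336/65  [B, A, G are collinear ∩ DG ⟂ BA]
   → G = (-328/65, -336/65)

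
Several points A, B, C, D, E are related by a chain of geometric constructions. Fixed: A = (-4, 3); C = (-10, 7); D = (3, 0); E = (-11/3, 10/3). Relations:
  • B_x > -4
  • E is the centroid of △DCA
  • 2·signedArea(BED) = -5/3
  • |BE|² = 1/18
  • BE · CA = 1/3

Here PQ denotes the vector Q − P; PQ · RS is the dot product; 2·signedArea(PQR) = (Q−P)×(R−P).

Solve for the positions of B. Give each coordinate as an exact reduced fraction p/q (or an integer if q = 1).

B = (-23/6, 19/6)

1. B_x = -23/6  [2·signedArea(BED) = -5/3 ∩ BE · CA = 1/3]
2. B_y = 19/6  [2·signedArea(BED) = -5/3 ∩ BE · CA = 1/3]
   → B = (-23/6, 19/6)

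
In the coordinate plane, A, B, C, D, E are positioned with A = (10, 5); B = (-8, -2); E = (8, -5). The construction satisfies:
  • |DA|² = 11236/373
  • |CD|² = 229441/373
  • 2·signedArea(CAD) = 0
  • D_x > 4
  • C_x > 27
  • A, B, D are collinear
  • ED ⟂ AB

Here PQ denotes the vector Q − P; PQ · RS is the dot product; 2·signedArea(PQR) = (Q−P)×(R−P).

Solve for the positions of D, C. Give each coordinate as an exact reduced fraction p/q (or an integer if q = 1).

C = (28, 12)
D = (1822/373, 1123/373)

1. D_x = 1822/373  [A, B, D are collinear ∩ ED ⟂ AB]
2. D_y = 1123/373  [A, B, D are collinear ∩ ED ⟂ AB]
   → D = (1822/373, 1123/373)
3. C_x = 28  [line 742/373·x + -1908/373·y + 2120/373 = 0 ∩ |CD|² = 229441/373]
4. C_y = 12  [line 742/373·x + -1908/373·y + 2120/373 = 0 ∩ |CD|² = 229441/373]
   → C = (28, 12)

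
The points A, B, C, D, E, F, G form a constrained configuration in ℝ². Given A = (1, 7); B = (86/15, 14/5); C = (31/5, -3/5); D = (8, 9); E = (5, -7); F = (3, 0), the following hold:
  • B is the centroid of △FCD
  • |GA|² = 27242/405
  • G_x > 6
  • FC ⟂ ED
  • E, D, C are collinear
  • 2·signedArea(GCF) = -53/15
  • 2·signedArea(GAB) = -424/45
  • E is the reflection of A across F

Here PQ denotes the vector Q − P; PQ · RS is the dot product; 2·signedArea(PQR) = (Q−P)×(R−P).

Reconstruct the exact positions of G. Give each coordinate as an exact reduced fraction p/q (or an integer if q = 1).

G = (272/45, 8/15)

1. G_x = 272/45  [2·signedArea(GCF) = -53/15 ∩ 2·signedArea(GAB) = -424/45]
2. G_y = 8/15  [2·signedArea(GCF) = -53/15 ∩ 2·signedArea(GAB) = -424/45]
   → G = (272/45, 8/15)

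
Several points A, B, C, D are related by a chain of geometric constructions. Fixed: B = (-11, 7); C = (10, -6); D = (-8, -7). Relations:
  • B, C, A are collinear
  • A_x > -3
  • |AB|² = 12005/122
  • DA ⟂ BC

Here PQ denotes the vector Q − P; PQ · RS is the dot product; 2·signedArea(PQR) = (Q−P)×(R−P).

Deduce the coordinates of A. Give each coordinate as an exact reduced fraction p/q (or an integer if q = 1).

A = (-313/122, 217/122)

1. A_x = -313/122  [B, C, A are collinear ∩ DA ⟂ BC]
2. A_y = 217/122  [B, C, A are collinear ∩ DA ⟂ BC]
   → A = (-313/122, 217/122)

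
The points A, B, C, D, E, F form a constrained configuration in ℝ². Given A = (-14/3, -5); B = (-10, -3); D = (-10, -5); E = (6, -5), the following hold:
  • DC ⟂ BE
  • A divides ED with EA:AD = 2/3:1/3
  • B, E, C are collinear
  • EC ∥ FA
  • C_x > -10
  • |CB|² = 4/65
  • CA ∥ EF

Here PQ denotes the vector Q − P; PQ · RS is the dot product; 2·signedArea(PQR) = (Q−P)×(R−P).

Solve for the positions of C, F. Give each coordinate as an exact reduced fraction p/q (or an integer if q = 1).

C = (-634/65, -197/65)
F = (2162/195, -453/65)

1. C_x = -634/65  [B, E, C are collinear ∩ DC ⟂ BE]
2. C_y = -197/65  [B, E, C are collinear ∩ DC ⟂ BE]
   → C = (-634/65, -197/65)
3. F_x = 2162/195  [EC ∥ FA ∩ CA ∥ EF]
4. F_y = -453/65  [EC ∥ FA ∩ CA ∥ EF]
   → F = (2162/195, -453/65)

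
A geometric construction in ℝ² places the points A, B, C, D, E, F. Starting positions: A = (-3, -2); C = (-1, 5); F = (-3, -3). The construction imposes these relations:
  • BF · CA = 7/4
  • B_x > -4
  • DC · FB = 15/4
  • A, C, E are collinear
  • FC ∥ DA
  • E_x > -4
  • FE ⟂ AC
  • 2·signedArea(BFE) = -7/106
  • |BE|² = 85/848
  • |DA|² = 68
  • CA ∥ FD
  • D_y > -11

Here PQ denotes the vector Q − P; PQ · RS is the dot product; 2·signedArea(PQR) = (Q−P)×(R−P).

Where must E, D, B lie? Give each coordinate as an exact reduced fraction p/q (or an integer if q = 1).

1. E_x = -173/53  [A, C, E are collinear ∩ FE ⟂ AC]
2. E_y = -155/53  [A, C, E are collinear ∩ FE ⟂ AC]
   → E = (-173/53, -155/53)
3. D_x = -5  [FC ∥ DA ∩ CA ∥ FD]
4. D_y = -10  [FC ∥ DA ∩ CA ∥ FD]
   → D = (-5, -10)
5. B_x = -3  [2·signedArea(BFE) = -7/106 ∩ DC · FB = 15/4]
6. B_y = -11/4  [2·signedArea(BFE) = -7/106 ∩ DC · FB = 15/4]
   → B = (-3, -11/4)

B = (-3, -11/4)
D = (-5, -10)
E = (-173/53, -155/53)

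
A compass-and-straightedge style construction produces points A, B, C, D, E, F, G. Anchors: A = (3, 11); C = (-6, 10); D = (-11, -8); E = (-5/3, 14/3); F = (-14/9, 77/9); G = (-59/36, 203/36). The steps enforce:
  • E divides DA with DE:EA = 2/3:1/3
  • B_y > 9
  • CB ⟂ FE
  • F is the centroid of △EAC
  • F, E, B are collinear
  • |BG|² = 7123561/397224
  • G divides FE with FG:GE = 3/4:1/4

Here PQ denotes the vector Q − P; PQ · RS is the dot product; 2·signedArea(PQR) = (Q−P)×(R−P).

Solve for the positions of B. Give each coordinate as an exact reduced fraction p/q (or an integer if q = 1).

B = (-1861/1226, 12103/1226)

1. B_x = -1861/1226  [F, E, B are collinear ∩ CB ⟂ FE]
2. B_y = 12103/1226  [F, E, B are collinear ∩ CB ⟂ FE]
   → B = (-1861/1226, 12103/1226)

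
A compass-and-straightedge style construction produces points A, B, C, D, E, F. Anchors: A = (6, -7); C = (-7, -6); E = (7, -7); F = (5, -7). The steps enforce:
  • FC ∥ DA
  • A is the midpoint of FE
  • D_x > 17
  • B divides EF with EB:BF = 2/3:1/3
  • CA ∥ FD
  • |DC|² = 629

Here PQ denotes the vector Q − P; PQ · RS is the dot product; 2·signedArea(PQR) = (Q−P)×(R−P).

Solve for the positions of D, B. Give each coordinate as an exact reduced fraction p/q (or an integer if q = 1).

1. D_x = 18  [FC ∥ DA ∩ CA ∥ FD]
2. D_y = -8  [FC ∥ DA ∩ CA ∥ FD]
   → D = (18, -8)
3. B_x = 17/3  [B divides EF with EB:BF = 2/3:1/3]
4. B_y = -7  [B divides EF with EB:BF = 2/3:1/3]
   → B = (17/3, -7)

B = (17/3, -7)
D = (18, -8)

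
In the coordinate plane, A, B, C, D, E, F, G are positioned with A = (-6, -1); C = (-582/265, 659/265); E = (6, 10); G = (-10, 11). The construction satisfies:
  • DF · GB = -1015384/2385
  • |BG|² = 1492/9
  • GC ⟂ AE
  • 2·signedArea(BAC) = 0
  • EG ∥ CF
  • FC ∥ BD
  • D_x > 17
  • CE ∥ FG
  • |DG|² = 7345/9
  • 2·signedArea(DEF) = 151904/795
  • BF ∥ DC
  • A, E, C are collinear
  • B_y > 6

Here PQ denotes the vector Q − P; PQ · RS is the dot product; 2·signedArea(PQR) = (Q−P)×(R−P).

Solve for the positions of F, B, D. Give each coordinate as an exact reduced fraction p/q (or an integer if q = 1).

B = (2, 19/3)
D = (18, 16/3)
F = (-4822/265, 924/265)

1. F_x = -4822/265  [CE ∥ FG ∩ EG ∥ CF]
2. F_y = 924/265  [CE ∥ FG ∩ EG ∥ CF]
   → F = (-4822/265, 924/265)
3. B_x = 2  [line -924/265·x + 1008/265·y + -4536/265 = 0 ∩ |BG|² = 1492/9]
4. B_y = 19/3  [line -924/265·x + 1008/265·y + -4536/265 = 0 ∩ |BG|² = 1492/9]
   → B = (2, 19/3)
5. D_x = 18  [BF ∥ DC ∩ FC ∥ BD]
6. D_y = 16/3  [BF ∥ DC ∩ FC ∥ BD]
   → D = (18, 16/3)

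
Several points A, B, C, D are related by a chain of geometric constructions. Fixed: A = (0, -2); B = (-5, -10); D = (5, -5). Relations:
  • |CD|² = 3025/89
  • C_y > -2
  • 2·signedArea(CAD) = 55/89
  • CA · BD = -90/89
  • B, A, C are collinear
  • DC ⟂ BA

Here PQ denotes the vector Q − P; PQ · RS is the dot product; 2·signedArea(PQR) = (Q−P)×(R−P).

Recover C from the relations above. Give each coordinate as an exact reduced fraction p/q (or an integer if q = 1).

C = (5/89, -170/89)

1. C_x = 5/89  [B, A, C are collinear ∩ DC ⟂ BA]
2. C_y = -170/89  [B, A, C are collinear ∩ DC ⟂ BA]
   → C = (5/89, -170/89)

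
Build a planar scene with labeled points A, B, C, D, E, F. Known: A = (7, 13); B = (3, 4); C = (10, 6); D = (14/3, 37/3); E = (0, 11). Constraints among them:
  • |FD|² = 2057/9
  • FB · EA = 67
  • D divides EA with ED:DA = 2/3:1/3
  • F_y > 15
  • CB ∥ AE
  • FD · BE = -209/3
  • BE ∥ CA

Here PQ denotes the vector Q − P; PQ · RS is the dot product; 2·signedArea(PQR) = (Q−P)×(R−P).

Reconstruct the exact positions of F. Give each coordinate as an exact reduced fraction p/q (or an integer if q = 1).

1. F_x = -10  [FB · EA = 67 ∩ FD · BE = -209/3]
2. F_y = 16  [FB · EA = 67 ∩ FD · BE = -209/3]
   → F = (-10, 16)

F = (-10, 16)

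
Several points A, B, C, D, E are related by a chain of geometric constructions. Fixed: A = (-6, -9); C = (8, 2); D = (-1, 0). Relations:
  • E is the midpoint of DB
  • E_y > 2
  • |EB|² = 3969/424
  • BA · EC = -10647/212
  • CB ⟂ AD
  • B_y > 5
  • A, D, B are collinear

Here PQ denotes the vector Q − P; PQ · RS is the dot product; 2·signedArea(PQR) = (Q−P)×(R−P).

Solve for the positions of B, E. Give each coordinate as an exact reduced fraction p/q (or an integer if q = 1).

1. B_x = 209/106  [A, D, B are collinear ∩ CB ⟂ AD]
2. B_y = 567/106  [A, D, B are collinear ∩ CB ⟂ AD]
   → B = (209/106, 567/106)
3. E_x = 103/212  [E is the midpoint of DB]
4. E_y = 567/212  [E is the midpoint of DB]
   → E = (103/212, 567/212)

B = (209/106, 567/106)
E = (103/212, 567/212)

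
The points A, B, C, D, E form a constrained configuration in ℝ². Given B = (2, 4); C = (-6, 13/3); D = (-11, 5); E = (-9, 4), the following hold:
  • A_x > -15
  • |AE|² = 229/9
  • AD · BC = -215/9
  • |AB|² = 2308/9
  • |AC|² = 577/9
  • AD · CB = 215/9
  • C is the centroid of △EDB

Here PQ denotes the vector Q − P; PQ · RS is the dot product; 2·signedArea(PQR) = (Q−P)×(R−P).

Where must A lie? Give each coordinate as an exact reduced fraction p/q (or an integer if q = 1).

1. A_x = -14  [line -8·x + 1/3·y + -1022/9 = 0 ∩ |AC|² = 577/9]
2. A_y = 14/3  [line -8·x + 1/3·y + -1022/9 = 0 ∩ |AC|² = 577/9]
   → A = (-14, 14/3)

A = (-14, 14/3)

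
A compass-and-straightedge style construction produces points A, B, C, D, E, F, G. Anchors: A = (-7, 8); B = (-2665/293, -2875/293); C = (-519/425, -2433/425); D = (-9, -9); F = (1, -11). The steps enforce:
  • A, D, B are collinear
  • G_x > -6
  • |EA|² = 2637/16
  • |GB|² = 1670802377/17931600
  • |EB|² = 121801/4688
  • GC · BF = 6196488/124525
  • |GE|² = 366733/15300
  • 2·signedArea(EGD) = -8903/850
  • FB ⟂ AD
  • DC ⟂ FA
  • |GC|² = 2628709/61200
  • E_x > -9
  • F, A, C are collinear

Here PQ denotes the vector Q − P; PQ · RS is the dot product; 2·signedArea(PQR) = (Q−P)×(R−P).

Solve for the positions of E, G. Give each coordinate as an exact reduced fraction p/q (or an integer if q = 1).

E = (-17/2, -19/4)
G = (-14213/2550, -4207/5100)

1. G_x = -14213/2550  [line -2958/293·x + 348/293·y + -6885006/124525 = 0 ∩ |GC|² = 2628709/61200]
2. G_y = -4207/5100  [line -2958/293·x + 348/293·y + -6885006/124525 = 0 ∩ |GC|² = 2628709/61200]
   → G = (-14213/2550, -4207/5100)
3. E_x = -17/2  [line 41693/5100·x + -8737/2550·y + 90463/1700 = 0 ∩ |EB|² = 121801/4688]
4. E_y = -19/4  [line 41693/5100·x + -8737/2550·y + 90463/1700 = 0 ∩ |EB|² = 121801/4688]
   → E = (-17/2, -19/4)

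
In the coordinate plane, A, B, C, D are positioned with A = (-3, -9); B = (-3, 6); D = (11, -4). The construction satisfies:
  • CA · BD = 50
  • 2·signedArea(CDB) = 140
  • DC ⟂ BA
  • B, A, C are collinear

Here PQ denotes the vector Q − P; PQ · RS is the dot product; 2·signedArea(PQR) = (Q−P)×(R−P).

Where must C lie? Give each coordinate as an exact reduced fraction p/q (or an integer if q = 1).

C = (-3, -4)

1. C_x = -3  [B, A, C are collinear ∩ DC ⟂ BA]
2. C_y = -4  [B, A, C are collinear ∩ DC ⟂ BA]
   → C = (-3, -4)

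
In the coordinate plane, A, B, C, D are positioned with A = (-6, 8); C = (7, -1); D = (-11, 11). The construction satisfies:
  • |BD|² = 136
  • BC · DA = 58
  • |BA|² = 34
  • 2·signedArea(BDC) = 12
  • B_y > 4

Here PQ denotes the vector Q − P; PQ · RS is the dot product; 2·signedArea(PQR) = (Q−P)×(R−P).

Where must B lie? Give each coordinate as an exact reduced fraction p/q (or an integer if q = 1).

B = (-1, 5)

1. B_x = -1  [2·signedArea(BDC) = 12 ∩ BC · DA = 58]
2. B_y = 5  [2·signedArea(BDC) = 12 ∩ BC · DA = 58]
   → B = (-1, 5)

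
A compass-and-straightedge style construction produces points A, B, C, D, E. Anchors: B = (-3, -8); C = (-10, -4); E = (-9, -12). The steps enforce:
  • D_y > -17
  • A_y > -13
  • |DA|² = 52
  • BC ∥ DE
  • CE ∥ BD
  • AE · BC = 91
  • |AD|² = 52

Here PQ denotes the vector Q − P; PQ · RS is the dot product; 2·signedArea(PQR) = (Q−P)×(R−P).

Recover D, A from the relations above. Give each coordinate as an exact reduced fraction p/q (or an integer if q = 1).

1. D_x = -2  [BC ∥ DE ∩ CE ∥ BD]
2. D_y = -16  [BC ∥ DE ∩ CE ∥ BD]
   → D = (-2, -16)
3. A_x = 4  [line 7·x + -4·y + -76 = 0 ∩ |AD|² = 52]
4. A_y = -12  [line 7·x + -4·y + -76 = 0 ∩ |AD|² = 52]
   → A = (4, -12)

A = (4, -12)
D = (-2, -16)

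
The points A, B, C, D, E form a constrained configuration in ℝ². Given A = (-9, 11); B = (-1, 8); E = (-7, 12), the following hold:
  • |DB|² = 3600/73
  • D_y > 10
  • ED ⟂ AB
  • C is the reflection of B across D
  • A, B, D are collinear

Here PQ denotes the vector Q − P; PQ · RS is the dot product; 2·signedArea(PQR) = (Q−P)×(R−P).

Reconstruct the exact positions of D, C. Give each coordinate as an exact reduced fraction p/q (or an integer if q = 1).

C = (-1033/73, 944/73)
D = (-553/73, 764/73)

1. D_x = -553/73  [A, B, D are collinear ∩ ED ⟂ AB]
2. D_y = 764/73  [A, B, D are collinear ∩ ED ⟂ AB]
   → D = (-553/73, 764/73)
3. C_x = -1033/73  [C is the reflection of B across D]
4. C_y = 944/73  [C is the reflection of B across D]
   → C = (-1033/73, 944/73)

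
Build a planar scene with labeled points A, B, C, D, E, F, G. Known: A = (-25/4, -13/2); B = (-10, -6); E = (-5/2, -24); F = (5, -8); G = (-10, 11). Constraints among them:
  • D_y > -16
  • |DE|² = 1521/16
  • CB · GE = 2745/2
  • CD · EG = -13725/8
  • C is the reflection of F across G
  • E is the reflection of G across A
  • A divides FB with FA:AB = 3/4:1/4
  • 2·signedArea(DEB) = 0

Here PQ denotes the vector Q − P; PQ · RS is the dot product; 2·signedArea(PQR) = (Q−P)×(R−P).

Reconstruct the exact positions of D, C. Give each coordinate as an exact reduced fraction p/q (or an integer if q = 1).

C = (-25, 30)
D = (-25/4, -15)

1. D_x = -25/4  [line -18·x + -15/2·y + -225 = 0 ∩ |DE|² = 1521/16]
2. D_y = -15  [line -18·x + -15/2·y + -225 = 0 ∩ |DE|² = 1521/16]
   → D = (-25/4, -15)
3. C_x = -25  [C is the reflection of F across G]
4. C_y = 30  [C is the reflection of F across G]
   → C = (-25, 30)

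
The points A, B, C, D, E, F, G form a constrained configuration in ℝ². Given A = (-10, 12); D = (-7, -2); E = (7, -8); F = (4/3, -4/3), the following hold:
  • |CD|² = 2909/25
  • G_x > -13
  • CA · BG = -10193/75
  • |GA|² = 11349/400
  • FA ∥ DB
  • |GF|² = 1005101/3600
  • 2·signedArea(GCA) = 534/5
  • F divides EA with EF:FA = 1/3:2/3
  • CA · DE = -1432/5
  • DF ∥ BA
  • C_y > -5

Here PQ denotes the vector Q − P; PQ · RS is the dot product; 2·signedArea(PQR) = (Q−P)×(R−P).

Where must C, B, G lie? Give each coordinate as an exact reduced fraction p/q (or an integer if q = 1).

1. C_x = 18/5  [line -14·x + 6·y + 372/5 = 0 ∩ |CD|² = 2909/25]
2. C_y = -4  [line -14·x + 6·y + 372/5 = 0 ∩ |CD|² = 2909/25]
   → C = (18/5, -4)
3. B_x = -55/3  [DF ∥ BA ∩ FA ∥ DB]
4. B_y = 34/3  [DF ∥ BA ∩ FA ∥ DB]
   → B = (-55/3, 34/3)
5. G_x = -257/20  [CA · BG = -10193/75 ∩ 2·signedArea(GCA) = 534/5]
6. G_y = 15/2  [CA · BG = -10193/75 ∩ 2·signedArea(GCA) = 534/5]
   → G = (-257/20, 15/2)

B = (-55/3, 34/3)
C = (18/5, -4)
G = (-257/20, 15/2)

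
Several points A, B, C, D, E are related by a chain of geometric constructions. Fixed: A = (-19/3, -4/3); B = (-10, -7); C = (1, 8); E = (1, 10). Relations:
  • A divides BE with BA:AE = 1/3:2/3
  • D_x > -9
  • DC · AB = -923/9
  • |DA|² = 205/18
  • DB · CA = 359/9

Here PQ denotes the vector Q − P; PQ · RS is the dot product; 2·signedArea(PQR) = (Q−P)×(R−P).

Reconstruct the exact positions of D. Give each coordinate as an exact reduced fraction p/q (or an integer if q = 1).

1. D_x = -49/6  [DB · CA = 359/9 ∩ DC · AB = -923/9]
2. D_y = -25/6  [DB · CA = 359/9 ∩ DC · AB = -923/9]
   → D = (-49/6, -25/6)

D = (-49/6, -25/6)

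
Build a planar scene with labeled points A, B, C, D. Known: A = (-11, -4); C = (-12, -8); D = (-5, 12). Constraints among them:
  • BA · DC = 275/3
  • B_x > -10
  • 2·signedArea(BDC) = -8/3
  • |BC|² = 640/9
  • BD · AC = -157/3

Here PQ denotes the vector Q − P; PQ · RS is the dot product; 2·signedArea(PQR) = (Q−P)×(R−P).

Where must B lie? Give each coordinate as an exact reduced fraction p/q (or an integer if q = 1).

1. B_x = -28/3  [BD · AC = -157/3 ∩ 2·signedArea(BDC) = -8/3]
2. B_y = 0  [BD · AC = -157/3 ∩ 2·signedArea(BDC) = -8/3]
   → B = (-28/3, 0)

B = (-28/3, 0)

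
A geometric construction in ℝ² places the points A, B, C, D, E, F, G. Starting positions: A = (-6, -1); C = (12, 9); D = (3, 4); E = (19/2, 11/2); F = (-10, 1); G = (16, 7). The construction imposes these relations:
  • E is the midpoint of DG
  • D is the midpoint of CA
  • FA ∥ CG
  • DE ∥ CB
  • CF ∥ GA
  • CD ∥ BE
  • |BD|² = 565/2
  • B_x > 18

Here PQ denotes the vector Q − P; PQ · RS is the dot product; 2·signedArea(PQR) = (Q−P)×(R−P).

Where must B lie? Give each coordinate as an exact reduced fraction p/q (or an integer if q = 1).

1. B_x = 37/2  [CD ∥ BE ∩ DE ∥ CB]
2. B_y = 21/2  [CD ∥ BE ∩ DE ∥ CB]
   → B = (37/2, 21/2)

B = (37/2, 21/2)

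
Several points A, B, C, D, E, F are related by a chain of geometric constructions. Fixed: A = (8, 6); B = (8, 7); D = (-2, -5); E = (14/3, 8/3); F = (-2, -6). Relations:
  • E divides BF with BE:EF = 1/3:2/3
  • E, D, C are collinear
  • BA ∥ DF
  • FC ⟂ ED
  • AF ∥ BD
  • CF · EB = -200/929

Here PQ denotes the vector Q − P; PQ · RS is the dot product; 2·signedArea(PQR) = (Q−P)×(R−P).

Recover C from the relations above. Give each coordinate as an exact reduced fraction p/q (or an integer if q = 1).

1. C_x = -2318/929  [E, D, C are collinear ∩ FC ⟂ ED]
2. C_y = -5174/929  [E, D, C are collinear ∩ FC ⟂ ED]
   → C = (-2318/929, -5174/929)

C = (-2318/929, -5174/929)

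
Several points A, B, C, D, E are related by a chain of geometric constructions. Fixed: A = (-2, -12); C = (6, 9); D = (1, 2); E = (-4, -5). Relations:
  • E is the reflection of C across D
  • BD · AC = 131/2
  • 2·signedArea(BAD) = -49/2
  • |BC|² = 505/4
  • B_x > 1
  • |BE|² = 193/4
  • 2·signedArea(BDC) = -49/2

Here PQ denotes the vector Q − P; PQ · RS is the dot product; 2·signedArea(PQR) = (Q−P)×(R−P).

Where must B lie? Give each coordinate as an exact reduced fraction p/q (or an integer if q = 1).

1. B_x = 2  [2·signedArea(BAD) = -49/2 ∩ 2·signedArea(BDC) = -49/2]
2. B_y = -3/2  [2·signedArea(BAD) = -49/2 ∩ 2·signedArea(BDC) = -49/2]
   → B = (2, -3/2)

B = (2, -3/2)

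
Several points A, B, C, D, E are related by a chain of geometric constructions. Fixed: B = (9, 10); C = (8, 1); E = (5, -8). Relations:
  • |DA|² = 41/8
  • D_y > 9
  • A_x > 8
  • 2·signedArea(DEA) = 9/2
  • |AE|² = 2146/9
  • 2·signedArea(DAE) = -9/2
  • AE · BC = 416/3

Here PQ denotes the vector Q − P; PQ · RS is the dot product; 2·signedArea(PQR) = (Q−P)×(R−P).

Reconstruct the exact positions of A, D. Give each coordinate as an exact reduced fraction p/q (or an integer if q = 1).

1. A_x = 26/3  [line 1·x + 9·y + -215/3 = 0 ∩ |AE|² = 2146/9]
2. A_y = 7  [line 1·x + 9·y + -215/3 = 0 ∩ |AE|² = 2146/9]
   → A = (26/3, 7)
3. D_x = 107/12  [line 15·x + -11/3·y + -599/6 = 0 ∩ |DA|² = 41/8]
4. D_y = 37/4  [line 15·x + -11/3·y + -599/6 = 0 ∩ |DA|² = 41/8]
   → D = (107/12, 37/4)

A = (26/3, 7)
D = (107/12, 37/4)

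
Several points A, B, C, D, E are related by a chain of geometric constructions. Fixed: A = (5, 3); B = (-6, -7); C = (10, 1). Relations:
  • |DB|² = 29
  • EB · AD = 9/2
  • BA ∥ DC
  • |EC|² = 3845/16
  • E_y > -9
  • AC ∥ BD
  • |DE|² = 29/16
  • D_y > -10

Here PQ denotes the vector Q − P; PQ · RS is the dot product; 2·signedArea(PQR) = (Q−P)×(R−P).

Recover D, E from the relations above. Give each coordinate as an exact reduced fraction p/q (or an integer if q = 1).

1. D_x = -1  [BA ∥ DC ∩ AC ∥ BD]
2. D_y = -9  [BA ∥ DC ∩ AC ∥ BD]
   → D = (-1, -9)
3. E_x = -9/4  [line 6·x + 12·y + 231/2 = 0 ∩ |EC|² = 3845/16]
4. E_y = -17/2  [line 6·x + 12·y + 231/2 = 0 ∩ |EC|² = 3845/16]
   → E = (-9/4, -17/2)

D = (-1, -9)
E = (-9/4, -17/2)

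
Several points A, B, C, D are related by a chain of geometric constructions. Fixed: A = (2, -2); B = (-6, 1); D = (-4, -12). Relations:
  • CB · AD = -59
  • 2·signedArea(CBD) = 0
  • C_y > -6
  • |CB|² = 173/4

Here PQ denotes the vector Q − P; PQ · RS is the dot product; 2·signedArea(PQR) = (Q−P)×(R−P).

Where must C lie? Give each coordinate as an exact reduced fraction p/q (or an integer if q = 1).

1. C_x = -5  [2·signedArea(CBD) = 0 ∩ CB · AD = -59]
2. C_y = -11/2  [2·signedArea(CBD) = 0 ∩ CB · AD = -59]
   → C = (-5, -11/2)

C = (-5, -11/2)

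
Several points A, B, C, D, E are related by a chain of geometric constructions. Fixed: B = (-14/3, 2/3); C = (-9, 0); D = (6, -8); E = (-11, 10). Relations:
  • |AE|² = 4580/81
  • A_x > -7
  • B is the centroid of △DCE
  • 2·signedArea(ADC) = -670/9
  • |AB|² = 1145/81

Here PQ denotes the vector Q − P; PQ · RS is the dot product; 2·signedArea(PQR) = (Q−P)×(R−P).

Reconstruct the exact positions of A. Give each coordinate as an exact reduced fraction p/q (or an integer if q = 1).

1. A_x = -61/9  [line -8·x + -15·y + 22/9 = 0 ∩ |AE|² = 4580/81]
2. A_y = 34/9  [line -8·x + -15·y + 22/9 = 0 ∩ |AE|² = 4580/81]
   → A = (-61/9, 34/9)

A = (-61/9, 34/9)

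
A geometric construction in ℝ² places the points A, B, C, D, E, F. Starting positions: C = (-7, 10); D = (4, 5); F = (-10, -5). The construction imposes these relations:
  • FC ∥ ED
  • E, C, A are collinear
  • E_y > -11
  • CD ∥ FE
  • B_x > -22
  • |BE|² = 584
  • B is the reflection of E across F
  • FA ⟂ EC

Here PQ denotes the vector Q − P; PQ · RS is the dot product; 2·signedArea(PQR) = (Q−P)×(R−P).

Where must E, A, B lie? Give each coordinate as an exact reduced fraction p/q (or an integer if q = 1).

1. E_x = 1  [FC ∥ ED ∩ CD ∥ FE]
2. E_y = -10  [FC ∥ ED ∩ CD ∥ FE]
   → E = (1, -10)
3. A_x = -65/29  [E, C, A are collinear ∩ FA ⟂ EC]
4. A_y = -55/29  [E, C, A are collinear ∩ FA ⟂ EC]
   → A = (-65/29, -55/29)
5. B_x = -21  [B is the reflection of E across F]
6. B_y = 0  [B is the reflection of E across F]
   → B = (-21, 0)

A = (-65/29, -55/29)
B = (-21, 0)
E = (1, -10)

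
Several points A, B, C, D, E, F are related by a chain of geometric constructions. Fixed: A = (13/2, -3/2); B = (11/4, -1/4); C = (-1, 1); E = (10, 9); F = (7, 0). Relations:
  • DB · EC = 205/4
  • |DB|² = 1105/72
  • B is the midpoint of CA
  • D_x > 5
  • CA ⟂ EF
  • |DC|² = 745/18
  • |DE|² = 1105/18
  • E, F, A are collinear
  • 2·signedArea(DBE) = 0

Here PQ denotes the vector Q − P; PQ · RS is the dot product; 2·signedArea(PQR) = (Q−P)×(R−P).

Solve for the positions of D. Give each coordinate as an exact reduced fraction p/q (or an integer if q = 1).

1. D_x = 31/6  [2·signedArea(DBE) = 0 ∩ DB · EC = 205/4]
2. D_y = 17/6  [2·signedArea(DBE) = 0 ∩ DB · EC = 205/4]
   → D = (31/6, 17/6)

D = (31/6, 17/6)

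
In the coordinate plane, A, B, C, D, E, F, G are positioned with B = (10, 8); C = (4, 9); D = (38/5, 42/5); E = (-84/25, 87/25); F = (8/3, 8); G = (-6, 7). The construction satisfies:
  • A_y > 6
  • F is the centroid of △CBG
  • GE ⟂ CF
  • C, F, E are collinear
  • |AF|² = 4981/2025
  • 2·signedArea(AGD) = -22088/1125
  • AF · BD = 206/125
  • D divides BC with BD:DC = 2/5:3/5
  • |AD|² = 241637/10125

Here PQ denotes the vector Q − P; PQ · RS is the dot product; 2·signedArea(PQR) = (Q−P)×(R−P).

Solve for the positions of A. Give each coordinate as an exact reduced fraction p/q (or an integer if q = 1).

A = (698/225, 487/75)

1. A_x = 698/225  [AF · BD = 206/125 ∩ 2·signedArea(AGD) = -22088/1125]
2. A_y = 487/75  [AF · BD = 206/125 ∩ 2·signedArea(AGD) = -22088/1125]
   → A = (698/225, 487/75)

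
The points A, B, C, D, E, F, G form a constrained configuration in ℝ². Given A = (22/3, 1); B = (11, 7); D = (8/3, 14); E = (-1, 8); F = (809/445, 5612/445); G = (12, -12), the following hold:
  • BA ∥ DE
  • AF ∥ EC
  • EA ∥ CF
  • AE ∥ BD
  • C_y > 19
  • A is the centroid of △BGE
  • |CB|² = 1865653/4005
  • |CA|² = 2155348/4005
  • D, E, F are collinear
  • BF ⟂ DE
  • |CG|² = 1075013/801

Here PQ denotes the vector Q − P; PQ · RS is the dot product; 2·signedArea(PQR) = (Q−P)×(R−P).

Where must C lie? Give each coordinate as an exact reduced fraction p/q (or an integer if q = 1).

C = (-8698/1335, 8727/445)

1. C_x = -8698/1335  [EA ∥ CF ∩ AF ∥ EC]
2. C_y = 8727/445  [EA ∥ CF ∩ AF ∥ EC]
   → C = (-8698/1335, 8727/445)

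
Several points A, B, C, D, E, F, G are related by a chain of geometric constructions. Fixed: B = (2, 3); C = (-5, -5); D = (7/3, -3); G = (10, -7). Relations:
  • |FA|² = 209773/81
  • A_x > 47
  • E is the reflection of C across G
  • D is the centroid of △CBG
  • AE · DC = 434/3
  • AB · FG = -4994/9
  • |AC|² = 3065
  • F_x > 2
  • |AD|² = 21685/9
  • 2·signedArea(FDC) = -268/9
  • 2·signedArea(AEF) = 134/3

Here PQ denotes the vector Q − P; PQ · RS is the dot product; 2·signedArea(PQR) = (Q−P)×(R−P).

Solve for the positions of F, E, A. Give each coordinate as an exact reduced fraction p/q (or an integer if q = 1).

1. E_x = 25  [E is the reflection of C across G]
2. E_y = -9  [E is the reflection of C across G]
   → E = (25, -9)
3. A_x = 48  [line 22/3·x + 2·y + -310 = 0 ∩ |AC|² = 3065]
4. A_y = -21  [line 22/3·x + 2·y + -310 = 0 ∩ |AC|² = 3065]
   → A = (48, -21)
5. F_x = 19/9  [2·signedArea(FDC) = -268/9 ∩ 2·signedArea(AEF) = 134/3]
6. F_y = 1  [2·signedArea(FDC) = -268/9 ∩ 2·signedArea(AEF) = 134/3]
   → F = (19/9, 1)

A = (48, -21)
E = (25, -9)
F = (19/9, 1)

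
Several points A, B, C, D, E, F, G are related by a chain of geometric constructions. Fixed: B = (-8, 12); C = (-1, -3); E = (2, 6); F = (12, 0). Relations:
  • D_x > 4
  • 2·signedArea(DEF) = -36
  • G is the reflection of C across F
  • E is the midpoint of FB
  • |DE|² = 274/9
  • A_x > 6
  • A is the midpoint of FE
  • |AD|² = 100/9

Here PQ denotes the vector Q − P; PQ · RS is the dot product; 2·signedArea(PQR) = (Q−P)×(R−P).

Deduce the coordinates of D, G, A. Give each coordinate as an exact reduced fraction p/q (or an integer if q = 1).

A = (7, 3)
D = (13/3, 1)
G = (25, 3)

1. D_x = 13/3  [line 6·x + 10·y + -36 = 0 ∩ |DE|² = 274/9]
2. D_y = 1  [line 6·x + 10·y + -36 = 0 ∩ |DE|² = 274/9]
   → D = (13/3, 1)
3. G_x = 25  [G is the reflection of C across F]
4. G_y = 3  [G is the reflection of C across F]
   → G = (25, 3)
5. A_x = 7  [A is the midpoint of FE]
6. A_y = 3  [A is the midpoint of FE]
   → A = (7, 3)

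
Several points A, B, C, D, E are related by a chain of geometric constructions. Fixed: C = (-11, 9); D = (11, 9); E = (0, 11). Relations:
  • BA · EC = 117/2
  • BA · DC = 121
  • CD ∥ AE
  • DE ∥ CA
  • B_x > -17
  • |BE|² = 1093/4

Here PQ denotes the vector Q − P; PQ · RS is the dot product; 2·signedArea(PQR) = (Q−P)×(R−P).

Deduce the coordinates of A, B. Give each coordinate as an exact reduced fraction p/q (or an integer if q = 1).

A = (-22, 11)
B = (-33/2, 10)

1. A_x = -22  [CD ∥ AE ∩ DE ∥ CA]
2. A_y = 11  [CD ∥ AE ∩ DE ∥ CA]
   → A = (-22, 11)
3. B_x = -33/2  [BA · EC = 117/2 ∩ BA · DC = 121]
4. B_y = 10  [BA · EC = 117/2 ∩ BA · DC = 121]
   → B = (-33/2, 10)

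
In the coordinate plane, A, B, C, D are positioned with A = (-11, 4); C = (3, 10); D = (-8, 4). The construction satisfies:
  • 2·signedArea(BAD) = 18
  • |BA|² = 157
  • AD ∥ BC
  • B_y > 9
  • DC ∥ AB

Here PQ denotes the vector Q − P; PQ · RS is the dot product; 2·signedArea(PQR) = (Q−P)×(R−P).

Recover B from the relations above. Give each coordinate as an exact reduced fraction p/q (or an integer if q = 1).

1. B_x = 0  [AD ∥ BC ∩ DC ∥ AB]
2. B_y = 10  [AD ∥ BC ∩ DC ∥ AB]
   → B = (0, 10)

B = (0, 10)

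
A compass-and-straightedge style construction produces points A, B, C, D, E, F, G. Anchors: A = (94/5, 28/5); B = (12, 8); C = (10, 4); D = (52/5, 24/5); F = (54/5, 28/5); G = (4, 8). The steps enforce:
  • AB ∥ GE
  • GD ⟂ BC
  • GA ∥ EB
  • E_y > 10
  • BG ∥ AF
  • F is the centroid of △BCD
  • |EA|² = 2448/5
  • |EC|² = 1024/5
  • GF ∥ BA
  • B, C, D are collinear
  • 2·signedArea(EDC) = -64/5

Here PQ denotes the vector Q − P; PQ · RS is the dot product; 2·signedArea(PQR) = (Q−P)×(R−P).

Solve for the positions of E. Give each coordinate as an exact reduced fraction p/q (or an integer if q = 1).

E = (-14/5, 52/5)

1. E_x = -14/5  [GA ∥ EB ∩ AB ∥ GE]
2. E_y = 52/5  [GA ∥ EB ∩ AB ∥ GE]
   → E = (-14/5, 52/5)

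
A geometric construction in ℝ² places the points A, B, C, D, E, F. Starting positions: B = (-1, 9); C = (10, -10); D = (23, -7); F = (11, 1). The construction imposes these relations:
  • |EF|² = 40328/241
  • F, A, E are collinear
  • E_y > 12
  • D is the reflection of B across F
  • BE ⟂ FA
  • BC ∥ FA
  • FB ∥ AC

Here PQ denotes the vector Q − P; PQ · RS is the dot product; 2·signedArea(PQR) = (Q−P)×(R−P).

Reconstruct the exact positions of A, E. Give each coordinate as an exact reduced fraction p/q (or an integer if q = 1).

1. A_x = 22  [FB ∥ AC ∩ BC ∥ FA]
2. A_y = -18  [FB ∥ AC ∩ BC ∥ FA]
   → A = (22, -18)
3. E_x = 1089/241  [F, A, E are collinear ∩ BE ⟂ FA]
4. E_y = 2939/241  [F, A, E are collinear ∩ BE ⟂ FA]
   → E = (1089/241, 2939/241)

A = (22, -18)
E = (1089/241, 2939/241)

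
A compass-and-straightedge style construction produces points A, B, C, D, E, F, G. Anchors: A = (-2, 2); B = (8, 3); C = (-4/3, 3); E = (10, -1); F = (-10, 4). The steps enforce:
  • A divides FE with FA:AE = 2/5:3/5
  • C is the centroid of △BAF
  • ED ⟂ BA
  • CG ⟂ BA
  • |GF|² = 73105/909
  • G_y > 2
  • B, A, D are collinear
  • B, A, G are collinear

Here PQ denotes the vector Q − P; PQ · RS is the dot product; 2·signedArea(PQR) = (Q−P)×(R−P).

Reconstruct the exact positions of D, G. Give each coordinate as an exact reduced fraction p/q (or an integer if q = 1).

D = (968/101, 319/101)
G = (-376/303, 629/303)

1. D_x = 968/101  [B, A, D are collinear ∩ ED ⟂ BA]
2. D_y = 319/101  [B, A, D are collinear ∩ ED ⟂ BA]
   → D = (968/101, 319/101)
3. G_x = -376/303  [B, A, G are collinear ∩ CG ⟂ BA]
4. G_y = 629/303  [B, A, G are collinear ∩ CG ⟂ BA]
   → G = (-376/303, 629/303)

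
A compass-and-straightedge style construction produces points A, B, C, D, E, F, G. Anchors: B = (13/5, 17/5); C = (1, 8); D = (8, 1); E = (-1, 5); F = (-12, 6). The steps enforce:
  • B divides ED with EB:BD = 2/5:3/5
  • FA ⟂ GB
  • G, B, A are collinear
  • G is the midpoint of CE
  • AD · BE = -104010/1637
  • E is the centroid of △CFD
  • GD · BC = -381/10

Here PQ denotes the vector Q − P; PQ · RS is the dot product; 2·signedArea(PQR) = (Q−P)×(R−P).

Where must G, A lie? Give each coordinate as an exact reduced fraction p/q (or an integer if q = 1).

1. G_x = 0  [G is the midpoint of CE]
2. G_y = 13/2  [G is the midpoint of CE]
   → G = (0, 13/2)
3. A_x = -7709/1637  [G, B, A are collinear ∩ FA ⟂ GB]
4. A_y = 19832/1637  [G, B, A are collinear ∩ FA ⟂ GB]
   → A = (-7709/1637, 19832/1637)

A = (-7709/1637, 19832/1637)
G = (0, 13/2)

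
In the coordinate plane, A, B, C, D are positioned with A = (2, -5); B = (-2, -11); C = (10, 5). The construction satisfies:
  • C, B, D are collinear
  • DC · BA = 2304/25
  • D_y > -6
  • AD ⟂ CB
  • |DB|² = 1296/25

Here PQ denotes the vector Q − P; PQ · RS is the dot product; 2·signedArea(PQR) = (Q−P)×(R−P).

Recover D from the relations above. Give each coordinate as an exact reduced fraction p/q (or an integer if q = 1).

D = (58/25, -131/25)

1. D_x = 58/25  [C, B, D are collinear ∩ AD ⟂ CB]
2. D_y = -131/25  [C, B, D are collinear ∩ AD ⟂ CB]
   → D = (58/25, -131/25)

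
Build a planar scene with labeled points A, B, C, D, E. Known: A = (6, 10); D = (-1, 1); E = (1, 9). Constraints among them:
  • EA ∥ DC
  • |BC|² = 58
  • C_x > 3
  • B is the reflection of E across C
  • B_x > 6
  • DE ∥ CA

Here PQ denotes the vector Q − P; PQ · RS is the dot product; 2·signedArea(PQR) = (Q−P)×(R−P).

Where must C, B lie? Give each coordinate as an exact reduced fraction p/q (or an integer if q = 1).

B = (7, -5)
C = (4, 2)

1. C_x = 4  [DE ∥ CA ∩ EA ∥ DC]
2. C_y = 2  [DE ∥ CA ∩ EA ∥ DC]
   → C = (4, 2)
3. B_x = 7  [B is the reflection of E across C]
4. B_y = -5  [B is the reflection of E across C]
   → B = (7, -5)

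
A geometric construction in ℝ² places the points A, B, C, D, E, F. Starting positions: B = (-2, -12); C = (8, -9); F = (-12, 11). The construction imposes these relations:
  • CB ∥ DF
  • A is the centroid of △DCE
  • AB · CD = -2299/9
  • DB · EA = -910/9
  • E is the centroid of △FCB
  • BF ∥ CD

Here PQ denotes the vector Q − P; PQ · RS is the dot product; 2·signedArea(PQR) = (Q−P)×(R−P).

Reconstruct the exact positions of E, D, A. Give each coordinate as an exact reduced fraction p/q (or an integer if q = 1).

1. E_x = -2  [E is the centroid of △FCB]
2. E_y = -10/3  [E is the centroid of △FCB]
   → E = (-2, -10/3)
3. D_x = -2  [CB ∥ DF ∩ BF ∥ CD]
4. D_y = 14  [CB ∥ DF ∩ BF ∥ CD]
   → D = (-2, 14)
5. A_x = 4/3  [A is the centroid of △DCE]
6. A_y = 5/9  [A is the centroid of △DCE]
   → A = (4/3, 5/9)

A = (4/3, 5/9)
D = (-2, 14)
E = (-2, -10/3)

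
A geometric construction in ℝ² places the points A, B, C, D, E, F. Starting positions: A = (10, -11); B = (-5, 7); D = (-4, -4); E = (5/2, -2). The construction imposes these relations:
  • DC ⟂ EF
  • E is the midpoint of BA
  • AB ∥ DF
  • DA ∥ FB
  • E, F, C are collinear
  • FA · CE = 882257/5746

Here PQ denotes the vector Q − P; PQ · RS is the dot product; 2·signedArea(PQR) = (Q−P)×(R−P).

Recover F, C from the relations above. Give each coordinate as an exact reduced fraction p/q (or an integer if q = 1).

1. F_x = -19  [DA ∥ FB ∩ AB ∥ DF]
2. F_y = 14  [DA ∥ FB ∩ AB ∥ DF]
   → F = (-19, 14)
3. C_x = -2084/2873  [E, F, C are collinear ∩ DC ⟂ EF]
4. C_y = 1150/2873  [E, F, C are collinear ∩ DC ⟂ EF]
   → C = (-2084/2873, 1150/2873)

C = (-2084/2873, 1150/2873)
F = (-19, 14)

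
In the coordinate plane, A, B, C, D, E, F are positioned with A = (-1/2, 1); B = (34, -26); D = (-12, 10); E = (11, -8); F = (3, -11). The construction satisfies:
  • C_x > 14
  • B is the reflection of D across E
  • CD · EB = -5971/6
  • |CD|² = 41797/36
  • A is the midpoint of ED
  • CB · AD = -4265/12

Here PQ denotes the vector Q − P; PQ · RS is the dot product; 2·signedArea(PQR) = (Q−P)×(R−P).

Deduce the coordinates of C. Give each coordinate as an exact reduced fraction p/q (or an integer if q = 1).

C = (89/6, -11)

1. C_x = 89/6  [line 23/2·x + -9·y + -3235/12 = 0 ∩ |CD|² = 41797/36]
2. C_y = -11  [line 23/2·x + -9·y + -3235/12 = 0 ∩ |CD|² = 41797/36]
   → C = (89/6, -11)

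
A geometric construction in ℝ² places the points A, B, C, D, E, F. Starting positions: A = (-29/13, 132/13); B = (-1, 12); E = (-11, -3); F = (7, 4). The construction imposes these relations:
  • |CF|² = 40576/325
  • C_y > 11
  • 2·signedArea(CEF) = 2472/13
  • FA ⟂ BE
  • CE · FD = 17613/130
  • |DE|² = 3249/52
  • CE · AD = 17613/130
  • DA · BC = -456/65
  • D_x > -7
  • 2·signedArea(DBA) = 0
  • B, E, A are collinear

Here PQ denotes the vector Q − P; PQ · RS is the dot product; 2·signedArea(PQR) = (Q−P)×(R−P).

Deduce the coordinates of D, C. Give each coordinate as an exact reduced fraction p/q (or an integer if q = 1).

C = (-97/65, 732/65)
D = (-86/13, 93/26)

1. D_x = -86/13  [line 24/13·x + -16/13·y + 216/13 = 0 ∩ |DE|² = 3249/52]
2. D_y = 93/26  [line 24/13·x + -16/13·y + 216/13 = 0 ∩ |DE|² = 3249/52]
   → D = (-86/13, 93/26)
3. C_x = -97/65  [CE · FD = 17613/130 ∩ DA · BC = -456/65]
4. C_y = 732/65  [CE · FD = 17613/130 ∩ DA · BC = -456/65]
   → C = (-97/65, 732/65)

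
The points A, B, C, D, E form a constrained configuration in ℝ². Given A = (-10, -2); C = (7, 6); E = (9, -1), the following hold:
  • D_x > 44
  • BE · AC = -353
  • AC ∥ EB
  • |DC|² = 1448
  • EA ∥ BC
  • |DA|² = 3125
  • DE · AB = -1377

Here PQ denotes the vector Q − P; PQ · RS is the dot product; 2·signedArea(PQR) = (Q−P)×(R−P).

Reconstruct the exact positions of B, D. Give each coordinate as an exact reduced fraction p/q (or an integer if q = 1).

B = (26, 7)
D = (45, 8)

1. B_x = 26  [EA ∥ BC ∩ AC ∥ EB]
2. B_y = 7  [EA ∥ BC ∩ AC ∥ EB]
   → B = (26, 7)
3. D_x = 45  [line -36·x + -9·y + 1692 = 0 ∩ |DC|² = 1448]
4. D_y = 8  [line -36·x + -9·y + 1692 = 0 ∩ |DC|² = 1448]
   → D = (45, 8)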